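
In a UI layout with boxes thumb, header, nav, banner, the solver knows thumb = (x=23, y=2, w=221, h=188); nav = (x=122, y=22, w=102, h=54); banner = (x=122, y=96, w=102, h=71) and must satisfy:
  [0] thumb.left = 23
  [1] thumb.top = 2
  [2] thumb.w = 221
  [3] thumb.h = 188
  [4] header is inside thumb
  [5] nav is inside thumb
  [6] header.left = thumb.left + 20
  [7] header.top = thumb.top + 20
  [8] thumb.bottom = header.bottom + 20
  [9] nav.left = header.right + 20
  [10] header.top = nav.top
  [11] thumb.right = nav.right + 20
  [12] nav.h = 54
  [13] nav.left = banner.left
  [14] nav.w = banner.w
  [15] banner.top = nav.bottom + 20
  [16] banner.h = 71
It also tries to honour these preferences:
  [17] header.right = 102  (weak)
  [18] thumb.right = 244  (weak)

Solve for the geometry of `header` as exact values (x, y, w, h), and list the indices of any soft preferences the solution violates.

header = (x=43, y=22, w=59, h=148)
violated soft preferences: none

1. header.x = 43  [header.left = thumb.left + 20]
2. header.y = 22  [header.top = thumb.top + 20]
3. header.h = 148  [thumb.bottom = header.bottom + 20]
4. header.w = 59  [nav.left = header.right + 20]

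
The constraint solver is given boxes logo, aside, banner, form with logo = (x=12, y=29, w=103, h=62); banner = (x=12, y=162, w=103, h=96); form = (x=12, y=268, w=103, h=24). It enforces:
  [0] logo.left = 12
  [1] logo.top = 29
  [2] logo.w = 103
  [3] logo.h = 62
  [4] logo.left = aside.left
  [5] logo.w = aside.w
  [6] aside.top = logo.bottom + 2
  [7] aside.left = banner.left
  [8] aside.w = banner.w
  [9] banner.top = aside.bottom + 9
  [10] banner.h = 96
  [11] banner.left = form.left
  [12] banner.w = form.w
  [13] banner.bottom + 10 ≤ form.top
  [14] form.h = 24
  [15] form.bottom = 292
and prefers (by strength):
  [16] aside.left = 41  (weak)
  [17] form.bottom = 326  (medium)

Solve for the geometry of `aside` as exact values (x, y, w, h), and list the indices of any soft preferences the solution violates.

1. aside.x = 12  [logo.left = aside.left]
2. aside.w = 103  [logo.w = aside.w]
3. aside.y = 93  [aside.top = logo.bottom + 2]
4. aside.h = 60  [banner.top = aside.bottom + 9]

aside = (x=12, y=93, w=103, h=60)
violated soft preferences: 16, 17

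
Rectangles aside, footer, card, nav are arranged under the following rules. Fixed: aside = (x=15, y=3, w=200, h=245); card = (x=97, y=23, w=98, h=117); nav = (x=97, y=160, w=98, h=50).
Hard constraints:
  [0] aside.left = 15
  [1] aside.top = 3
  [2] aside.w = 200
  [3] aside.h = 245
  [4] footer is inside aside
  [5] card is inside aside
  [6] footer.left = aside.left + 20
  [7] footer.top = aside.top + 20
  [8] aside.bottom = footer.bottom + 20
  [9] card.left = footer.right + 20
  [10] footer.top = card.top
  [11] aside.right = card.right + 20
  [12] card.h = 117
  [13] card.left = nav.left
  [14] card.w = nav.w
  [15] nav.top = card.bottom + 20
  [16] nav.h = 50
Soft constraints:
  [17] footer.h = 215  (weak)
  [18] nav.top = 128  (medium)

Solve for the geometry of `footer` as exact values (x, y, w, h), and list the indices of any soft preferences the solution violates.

1. footer.x = 35  [footer.left = aside.left + 20]
2. footer.y = 23  [footer.top = aside.top + 20]
3. footer.h = 205  [aside.bottom = footer.bottom + 20]
4. footer.w = 42  [card.left = footer.right + 20]

footer = (x=35, y=23, w=42, h=205)
violated soft preferences: 17, 18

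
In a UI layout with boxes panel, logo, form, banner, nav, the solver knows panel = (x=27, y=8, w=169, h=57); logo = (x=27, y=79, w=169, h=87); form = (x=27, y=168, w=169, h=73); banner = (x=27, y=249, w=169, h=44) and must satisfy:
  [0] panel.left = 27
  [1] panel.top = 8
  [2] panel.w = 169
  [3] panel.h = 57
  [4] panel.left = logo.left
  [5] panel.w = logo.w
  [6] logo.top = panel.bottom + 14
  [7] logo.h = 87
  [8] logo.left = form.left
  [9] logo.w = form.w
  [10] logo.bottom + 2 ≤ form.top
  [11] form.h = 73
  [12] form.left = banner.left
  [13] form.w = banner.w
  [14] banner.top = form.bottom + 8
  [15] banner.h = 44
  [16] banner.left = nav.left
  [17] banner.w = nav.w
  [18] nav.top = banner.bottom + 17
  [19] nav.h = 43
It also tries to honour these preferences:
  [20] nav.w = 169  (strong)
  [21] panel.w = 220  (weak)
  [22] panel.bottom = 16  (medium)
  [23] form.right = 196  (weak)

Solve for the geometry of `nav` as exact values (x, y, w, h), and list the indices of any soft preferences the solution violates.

nav = (x=27, y=310, w=169, h=43)
violated soft preferences: 21, 22

1. nav.x = 27  [banner.left = nav.left]
2. nav.w = 169  [banner.w = nav.w]
3. nav.y = 310  [nav.top = banner.bottom + 17]
4. nav.h = 43  [nav.h = 43]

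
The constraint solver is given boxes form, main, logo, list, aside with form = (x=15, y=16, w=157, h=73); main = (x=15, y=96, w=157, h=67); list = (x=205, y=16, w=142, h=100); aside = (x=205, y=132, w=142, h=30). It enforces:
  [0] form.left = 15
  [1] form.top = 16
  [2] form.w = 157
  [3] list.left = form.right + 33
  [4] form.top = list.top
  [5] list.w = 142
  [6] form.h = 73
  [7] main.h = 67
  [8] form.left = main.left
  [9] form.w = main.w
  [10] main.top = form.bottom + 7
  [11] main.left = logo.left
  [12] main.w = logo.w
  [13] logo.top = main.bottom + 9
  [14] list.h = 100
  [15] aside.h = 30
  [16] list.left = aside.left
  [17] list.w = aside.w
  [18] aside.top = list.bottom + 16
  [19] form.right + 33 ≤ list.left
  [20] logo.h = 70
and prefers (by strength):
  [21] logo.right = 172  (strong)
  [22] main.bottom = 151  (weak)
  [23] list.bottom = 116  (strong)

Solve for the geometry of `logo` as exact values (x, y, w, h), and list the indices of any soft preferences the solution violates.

1. logo.x = 15  [main.left = logo.left]
2. logo.w = 157  [main.w = logo.w]
3. logo.y = 172  [logo.top = main.bottom + 9]
4. logo.h = 70  [logo.h = 70]

logo = (x=15, y=172, w=157, h=70)
violated soft preferences: 22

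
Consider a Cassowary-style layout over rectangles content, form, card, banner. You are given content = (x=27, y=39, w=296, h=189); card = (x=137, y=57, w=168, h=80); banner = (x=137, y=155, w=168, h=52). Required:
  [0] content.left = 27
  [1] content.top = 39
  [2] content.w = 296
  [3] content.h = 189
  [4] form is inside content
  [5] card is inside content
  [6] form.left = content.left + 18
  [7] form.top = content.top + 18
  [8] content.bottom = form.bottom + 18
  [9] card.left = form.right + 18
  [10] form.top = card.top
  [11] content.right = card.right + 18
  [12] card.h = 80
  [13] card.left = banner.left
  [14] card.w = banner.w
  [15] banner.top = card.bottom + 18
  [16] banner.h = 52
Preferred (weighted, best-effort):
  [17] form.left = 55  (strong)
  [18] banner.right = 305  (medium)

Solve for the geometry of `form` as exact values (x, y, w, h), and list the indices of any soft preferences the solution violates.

1. form.x = 45  [form.left = content.left + 18]
2. form.y = 57  [form.top = content.top + 18]
3. form.h = 153  [content.bottom = form.bottom + 18]
4. form.w = 74  [card.left = form.right + 18]

form = (x=45, y=57, w=74, h=153)
violated soft preferences: 17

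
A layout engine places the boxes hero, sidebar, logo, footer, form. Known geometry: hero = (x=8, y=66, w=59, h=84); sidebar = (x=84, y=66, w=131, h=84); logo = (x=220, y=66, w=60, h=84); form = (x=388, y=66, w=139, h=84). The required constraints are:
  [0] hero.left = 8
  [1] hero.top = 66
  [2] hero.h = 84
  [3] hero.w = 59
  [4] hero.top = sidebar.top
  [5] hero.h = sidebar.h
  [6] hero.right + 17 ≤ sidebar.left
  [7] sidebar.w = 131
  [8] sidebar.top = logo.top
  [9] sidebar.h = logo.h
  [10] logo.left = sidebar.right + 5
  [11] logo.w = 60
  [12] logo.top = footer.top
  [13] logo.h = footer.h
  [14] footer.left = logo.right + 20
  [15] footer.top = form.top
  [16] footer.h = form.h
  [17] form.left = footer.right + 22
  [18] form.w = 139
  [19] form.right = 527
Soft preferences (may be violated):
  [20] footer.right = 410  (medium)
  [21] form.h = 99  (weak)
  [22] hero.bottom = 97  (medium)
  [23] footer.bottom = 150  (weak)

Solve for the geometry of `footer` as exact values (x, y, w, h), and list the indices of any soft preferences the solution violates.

footer = (x=300, y=66, w=66, h=84)
violated soft preferences: 20, 21, 22

1. footer.y = 66  [logo.top = footer.top]
2. footer.h = 84  [logo.h = footer.h]
3. footer.x = 300  [footer.left = logo.right + 20]
4. footer.w = 66  [form.left = footer.right + 22]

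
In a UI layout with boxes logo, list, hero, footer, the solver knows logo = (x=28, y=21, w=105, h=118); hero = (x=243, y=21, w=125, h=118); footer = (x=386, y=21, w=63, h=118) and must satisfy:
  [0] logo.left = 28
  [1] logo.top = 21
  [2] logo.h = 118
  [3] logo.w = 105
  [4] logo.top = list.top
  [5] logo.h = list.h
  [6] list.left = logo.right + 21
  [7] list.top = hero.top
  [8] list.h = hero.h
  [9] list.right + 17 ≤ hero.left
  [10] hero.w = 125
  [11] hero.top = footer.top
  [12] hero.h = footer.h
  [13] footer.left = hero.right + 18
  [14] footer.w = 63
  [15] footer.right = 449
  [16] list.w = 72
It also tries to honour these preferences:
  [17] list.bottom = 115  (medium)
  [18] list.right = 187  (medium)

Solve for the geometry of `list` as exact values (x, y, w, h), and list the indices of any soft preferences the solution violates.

list = (x=154, y=21, w=72, h=118)
violated soft preferences: 17, 18

1. list.y = 21  [logo.top = list.top]
2. list.h = 118  [logo.h = list.h]
3. list.x = 154  [list.left = logo.right + 21]
4. list.w = 72  [list.w = 72]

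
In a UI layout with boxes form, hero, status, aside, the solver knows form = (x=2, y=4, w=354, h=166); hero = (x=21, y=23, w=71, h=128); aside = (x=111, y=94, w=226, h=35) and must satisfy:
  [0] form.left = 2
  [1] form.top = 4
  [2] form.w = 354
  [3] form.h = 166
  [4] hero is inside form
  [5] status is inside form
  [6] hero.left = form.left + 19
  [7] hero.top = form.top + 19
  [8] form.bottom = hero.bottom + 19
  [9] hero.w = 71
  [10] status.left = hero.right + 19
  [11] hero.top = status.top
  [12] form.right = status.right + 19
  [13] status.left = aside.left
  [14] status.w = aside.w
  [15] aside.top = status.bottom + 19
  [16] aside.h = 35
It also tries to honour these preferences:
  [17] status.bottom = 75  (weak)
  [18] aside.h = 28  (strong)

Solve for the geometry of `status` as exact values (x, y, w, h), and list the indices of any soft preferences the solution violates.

status = (x=111, y=23, w=226, h=52)
violated soft preferences: 18

1. status.x = 111  [status.left = hero.right + 19]
2. status.y = 23  [hero.top = status.top]
3. status.w = 226  [form.right = status.right + 19]
4. status.h = 52  [aside.top = status.bottom + 19]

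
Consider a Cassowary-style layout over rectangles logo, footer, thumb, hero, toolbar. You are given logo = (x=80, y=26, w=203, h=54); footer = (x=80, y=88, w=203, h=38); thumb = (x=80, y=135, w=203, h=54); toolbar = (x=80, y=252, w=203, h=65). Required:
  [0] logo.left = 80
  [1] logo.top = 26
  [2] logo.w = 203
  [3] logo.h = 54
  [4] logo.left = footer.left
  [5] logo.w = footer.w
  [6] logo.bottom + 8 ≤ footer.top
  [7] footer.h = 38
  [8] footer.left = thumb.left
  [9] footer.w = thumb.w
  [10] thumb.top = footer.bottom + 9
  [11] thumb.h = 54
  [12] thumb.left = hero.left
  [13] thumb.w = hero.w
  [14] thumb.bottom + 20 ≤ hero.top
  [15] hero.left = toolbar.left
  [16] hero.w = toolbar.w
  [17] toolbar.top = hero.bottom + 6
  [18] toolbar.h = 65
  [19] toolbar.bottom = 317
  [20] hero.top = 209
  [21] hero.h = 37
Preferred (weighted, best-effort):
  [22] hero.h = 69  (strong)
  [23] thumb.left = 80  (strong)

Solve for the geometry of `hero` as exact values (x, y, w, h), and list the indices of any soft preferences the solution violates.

1. hero.x = 80  [thumb.left = hero.left]
2. hero.w = 203  [thumb.w = hero.w]
3. hero.y = 209  [hero.top = 209]
4. hero.h = 37  [hero.h = 37]

hero = (x=80, y=209, w=203, h=37)
violated soft preferences: 22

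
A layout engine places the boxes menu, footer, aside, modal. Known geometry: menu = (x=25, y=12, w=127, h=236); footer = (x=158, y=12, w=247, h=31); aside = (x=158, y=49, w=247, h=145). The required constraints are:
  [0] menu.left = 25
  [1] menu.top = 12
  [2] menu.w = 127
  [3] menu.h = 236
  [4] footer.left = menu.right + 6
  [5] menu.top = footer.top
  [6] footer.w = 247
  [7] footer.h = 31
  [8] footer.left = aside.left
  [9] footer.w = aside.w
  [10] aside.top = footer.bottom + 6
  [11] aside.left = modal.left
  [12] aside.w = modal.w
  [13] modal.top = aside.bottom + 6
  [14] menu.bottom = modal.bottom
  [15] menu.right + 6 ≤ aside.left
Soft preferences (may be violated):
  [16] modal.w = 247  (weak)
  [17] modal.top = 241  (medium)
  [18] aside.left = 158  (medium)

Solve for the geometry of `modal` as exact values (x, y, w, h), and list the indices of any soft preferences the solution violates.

1. modal.x = 158  [aside.left = modal.left]
2. modal.w = 247  [aside.w = modal.w]
3. modal.y = 200  [modal.top = aside.bottom + 6]
4. modal.h = 48  [menu.bottom = modal.bottom]

modal = (x=158, y=200, w=247, h=48)
violated soft preferences: 17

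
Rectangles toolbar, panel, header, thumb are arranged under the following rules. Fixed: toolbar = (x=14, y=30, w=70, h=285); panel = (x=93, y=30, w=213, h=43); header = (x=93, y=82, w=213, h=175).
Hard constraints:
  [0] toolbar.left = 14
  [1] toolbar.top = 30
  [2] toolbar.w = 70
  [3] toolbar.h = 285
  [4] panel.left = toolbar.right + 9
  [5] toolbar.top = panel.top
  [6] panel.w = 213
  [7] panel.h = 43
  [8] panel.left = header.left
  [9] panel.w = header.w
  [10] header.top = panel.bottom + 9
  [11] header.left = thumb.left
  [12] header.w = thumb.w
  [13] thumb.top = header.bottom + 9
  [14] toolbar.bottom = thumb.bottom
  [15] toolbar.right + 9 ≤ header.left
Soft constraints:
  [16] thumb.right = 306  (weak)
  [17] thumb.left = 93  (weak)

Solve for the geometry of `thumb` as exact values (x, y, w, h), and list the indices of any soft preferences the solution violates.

thumb = (x=93, y=266, w=213, h=49)
violated soft preferences: none

1. thumb.x = 93  [header.left = thumb.left]
2. thumb.w = 213  [header.w = thumb.w]
3. thumb.y = 266  [thumb.top = header.bottom + 9]
4. thumb.h = 49  [toolbar.bottom = thumb.bottom]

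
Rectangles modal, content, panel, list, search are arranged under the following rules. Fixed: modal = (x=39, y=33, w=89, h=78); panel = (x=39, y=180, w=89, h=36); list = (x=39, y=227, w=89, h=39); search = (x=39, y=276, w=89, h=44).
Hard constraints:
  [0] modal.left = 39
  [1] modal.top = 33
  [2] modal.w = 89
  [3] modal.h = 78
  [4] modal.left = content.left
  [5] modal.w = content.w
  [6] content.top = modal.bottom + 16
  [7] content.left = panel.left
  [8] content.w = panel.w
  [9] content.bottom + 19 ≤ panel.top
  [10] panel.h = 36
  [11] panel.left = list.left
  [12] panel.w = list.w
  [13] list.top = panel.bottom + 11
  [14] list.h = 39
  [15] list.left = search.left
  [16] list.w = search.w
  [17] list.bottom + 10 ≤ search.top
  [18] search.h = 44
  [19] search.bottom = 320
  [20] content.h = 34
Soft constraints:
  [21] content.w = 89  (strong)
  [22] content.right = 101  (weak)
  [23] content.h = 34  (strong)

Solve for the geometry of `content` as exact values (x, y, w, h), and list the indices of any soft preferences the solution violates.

content = (x=39, y=127, w=89, h=34)
violated soft preferences: 22

1. content.x = 39  [modal.left = content.left]
2. content.w = 89  [modal.w = content.w]
3. content.y = 127  [content.top = modal.bottom + 16]
4. content.h = 34  [content.h = 34]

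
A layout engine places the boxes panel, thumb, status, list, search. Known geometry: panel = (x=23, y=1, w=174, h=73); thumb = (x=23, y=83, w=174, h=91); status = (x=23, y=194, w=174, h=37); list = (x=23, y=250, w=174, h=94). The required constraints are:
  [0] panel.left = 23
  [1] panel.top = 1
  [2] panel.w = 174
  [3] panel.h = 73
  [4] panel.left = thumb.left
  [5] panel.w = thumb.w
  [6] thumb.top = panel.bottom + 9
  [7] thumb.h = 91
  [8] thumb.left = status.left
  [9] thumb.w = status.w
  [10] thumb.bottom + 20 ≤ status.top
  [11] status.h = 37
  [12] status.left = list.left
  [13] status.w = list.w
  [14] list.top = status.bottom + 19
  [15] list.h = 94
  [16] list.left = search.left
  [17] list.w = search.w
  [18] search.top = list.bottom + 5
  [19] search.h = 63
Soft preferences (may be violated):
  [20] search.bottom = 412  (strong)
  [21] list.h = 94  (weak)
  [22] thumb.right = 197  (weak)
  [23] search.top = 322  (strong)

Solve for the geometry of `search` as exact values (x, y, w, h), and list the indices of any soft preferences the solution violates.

search = (x=23, y=349, w=174, h=63)
violated soft preferences: 23

1. search.x = 23  [list.left = search.left]
2. search.w = 174  [list.w = search.w]
3. search.y = 349  [search.top = list.bottom + 5]
4. search.h = 63  [search.h = 63]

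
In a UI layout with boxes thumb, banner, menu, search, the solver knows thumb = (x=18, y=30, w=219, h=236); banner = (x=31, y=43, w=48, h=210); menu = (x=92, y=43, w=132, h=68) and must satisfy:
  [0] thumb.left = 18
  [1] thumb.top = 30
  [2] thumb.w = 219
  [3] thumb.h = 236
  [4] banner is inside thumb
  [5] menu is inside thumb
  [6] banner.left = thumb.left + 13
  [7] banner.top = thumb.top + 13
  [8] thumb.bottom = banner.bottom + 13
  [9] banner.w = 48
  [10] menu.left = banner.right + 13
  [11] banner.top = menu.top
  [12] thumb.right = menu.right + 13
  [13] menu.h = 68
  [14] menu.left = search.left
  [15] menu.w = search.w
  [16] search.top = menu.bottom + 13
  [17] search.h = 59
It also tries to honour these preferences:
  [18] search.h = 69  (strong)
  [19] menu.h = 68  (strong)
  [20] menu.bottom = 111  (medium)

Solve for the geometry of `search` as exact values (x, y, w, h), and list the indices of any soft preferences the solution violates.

1. search.x = 92  [menu.left = search.left]
2. search.w = 132  [menu.w = search.w]
3. search.y = 124  [search.top = menu.bottom + 13]
4. search.h = 59  [search.h = 59]

search = (x=92, y=124, w=132, h=59)
violated soft preferences: 18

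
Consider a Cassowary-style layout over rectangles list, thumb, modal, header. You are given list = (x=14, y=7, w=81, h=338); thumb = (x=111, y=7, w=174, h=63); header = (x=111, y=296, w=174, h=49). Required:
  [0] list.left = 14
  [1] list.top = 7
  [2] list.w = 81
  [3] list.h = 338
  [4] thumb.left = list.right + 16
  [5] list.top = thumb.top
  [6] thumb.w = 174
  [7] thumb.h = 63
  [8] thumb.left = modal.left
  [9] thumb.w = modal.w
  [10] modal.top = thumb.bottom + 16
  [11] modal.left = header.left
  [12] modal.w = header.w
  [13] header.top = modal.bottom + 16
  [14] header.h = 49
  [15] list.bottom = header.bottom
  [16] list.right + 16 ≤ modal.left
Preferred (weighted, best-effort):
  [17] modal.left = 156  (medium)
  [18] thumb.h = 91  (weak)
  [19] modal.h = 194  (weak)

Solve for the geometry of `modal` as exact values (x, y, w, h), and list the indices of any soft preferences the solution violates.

1. modal.x = 111  [thumb.left = modal.left]
2. modal.w = 174  [thumb.w = modal.w]
3. modal.y = 86  [modal.top = thumb.bottom + 16]
4. modal.h = 194  [header.top = modal.bottom + 16]

modal = (x=111, y=86, w=174, h=194)
violated soft preferences: 17, 18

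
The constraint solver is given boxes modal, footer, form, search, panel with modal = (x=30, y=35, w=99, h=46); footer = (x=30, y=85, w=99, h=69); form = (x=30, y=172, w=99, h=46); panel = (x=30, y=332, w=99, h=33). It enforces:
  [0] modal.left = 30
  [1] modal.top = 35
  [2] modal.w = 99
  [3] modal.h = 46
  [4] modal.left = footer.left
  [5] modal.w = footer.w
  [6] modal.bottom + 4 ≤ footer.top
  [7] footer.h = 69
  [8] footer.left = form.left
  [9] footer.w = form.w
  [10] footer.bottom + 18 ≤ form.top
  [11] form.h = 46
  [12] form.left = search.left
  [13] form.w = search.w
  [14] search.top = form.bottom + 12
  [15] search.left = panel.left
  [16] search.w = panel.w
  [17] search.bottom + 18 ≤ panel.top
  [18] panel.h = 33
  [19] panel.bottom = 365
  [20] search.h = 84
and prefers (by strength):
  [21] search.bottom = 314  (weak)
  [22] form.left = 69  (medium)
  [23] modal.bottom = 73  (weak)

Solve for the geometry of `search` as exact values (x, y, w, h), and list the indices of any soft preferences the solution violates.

1. search.x = 30  [form.left = search.left]
2. search.w = 99  [form.w = search.w]
3. search.y = 230  [search.top = form.bottom + 12]
4. search.h = 84  [search.h = 84]

search = (x=30, y=230, w=99, h=84)
violated soft preferences: 22, 23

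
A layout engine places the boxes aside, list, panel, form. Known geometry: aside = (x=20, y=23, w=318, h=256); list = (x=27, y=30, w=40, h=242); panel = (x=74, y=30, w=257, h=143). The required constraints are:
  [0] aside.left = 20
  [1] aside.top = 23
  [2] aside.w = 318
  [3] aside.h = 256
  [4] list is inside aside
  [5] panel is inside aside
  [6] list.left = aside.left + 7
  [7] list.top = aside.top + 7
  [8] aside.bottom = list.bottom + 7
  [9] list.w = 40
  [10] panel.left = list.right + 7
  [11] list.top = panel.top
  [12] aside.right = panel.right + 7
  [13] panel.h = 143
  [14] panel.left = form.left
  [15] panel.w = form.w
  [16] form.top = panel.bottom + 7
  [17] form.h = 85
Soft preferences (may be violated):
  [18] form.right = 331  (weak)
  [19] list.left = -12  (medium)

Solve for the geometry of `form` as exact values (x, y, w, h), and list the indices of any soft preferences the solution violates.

form = (x=74, y=180, w=257, h=85)
violated soft preferences: 19

1. form.x = 74  [panel.left = form.left]
2. form.w = 257  [panel.w = form.w]
3. form.y = 180  [form.top = panel.bottom + 7]
4. form.h = 85  [form.h = 85]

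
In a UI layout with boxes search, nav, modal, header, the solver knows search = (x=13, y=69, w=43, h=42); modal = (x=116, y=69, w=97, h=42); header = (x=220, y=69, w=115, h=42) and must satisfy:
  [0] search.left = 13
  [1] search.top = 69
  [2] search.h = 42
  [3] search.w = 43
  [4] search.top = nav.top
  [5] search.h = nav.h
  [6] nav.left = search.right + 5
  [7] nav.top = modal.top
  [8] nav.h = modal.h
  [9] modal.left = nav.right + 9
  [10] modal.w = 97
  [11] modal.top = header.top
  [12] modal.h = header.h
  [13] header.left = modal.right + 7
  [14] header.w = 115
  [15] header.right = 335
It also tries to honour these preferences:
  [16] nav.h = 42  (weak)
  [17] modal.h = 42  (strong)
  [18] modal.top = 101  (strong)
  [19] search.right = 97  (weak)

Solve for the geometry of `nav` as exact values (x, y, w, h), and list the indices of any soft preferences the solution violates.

nav = (x=61, y=69, w=46, h=42)
violated soft preferences: 18, 19

1. nav.y = 69  [search.top = nav.top]
2. nav.h = 42  [search.h = nav.h]
3. nav.x = 61  [nav.left = search.right + 5]
4. nav.w = 46  [modal.left = nav.right + 9]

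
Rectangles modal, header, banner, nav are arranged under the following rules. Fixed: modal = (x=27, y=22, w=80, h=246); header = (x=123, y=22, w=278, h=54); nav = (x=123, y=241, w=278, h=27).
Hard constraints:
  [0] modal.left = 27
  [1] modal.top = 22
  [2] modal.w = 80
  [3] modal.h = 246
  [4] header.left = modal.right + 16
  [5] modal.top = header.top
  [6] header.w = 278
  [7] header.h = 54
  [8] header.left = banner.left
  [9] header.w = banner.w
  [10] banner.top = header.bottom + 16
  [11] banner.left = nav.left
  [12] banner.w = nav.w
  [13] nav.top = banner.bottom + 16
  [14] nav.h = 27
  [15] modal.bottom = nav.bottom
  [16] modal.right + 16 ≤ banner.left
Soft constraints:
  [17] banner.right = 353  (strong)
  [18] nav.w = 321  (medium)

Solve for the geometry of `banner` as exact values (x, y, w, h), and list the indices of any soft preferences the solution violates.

1. banner.x = 123  [header.left = banner.left]
2. banner.w = 278  [header.w = banner.w]
3. banner.y = 92  [banner.top = header.bottom + 16]
4. banner.h = 133  [nav.top = banner.bottom + 16]

banner = (x=123, y=92, w=278, h=133)
violated soft preferences: 17, 18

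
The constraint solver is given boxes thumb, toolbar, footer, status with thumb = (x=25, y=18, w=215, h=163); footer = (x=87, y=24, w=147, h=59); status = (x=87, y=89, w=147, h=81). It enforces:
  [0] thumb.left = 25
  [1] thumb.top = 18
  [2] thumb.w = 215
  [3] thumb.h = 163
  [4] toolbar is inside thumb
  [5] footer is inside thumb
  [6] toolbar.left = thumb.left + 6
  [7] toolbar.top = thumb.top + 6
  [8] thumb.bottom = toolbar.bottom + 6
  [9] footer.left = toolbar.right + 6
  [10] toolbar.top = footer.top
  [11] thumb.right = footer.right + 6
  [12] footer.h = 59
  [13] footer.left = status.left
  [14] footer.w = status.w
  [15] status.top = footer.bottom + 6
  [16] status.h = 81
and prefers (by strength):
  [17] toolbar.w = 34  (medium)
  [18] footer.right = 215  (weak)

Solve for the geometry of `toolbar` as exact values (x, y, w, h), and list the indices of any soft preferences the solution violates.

1. toolbar.x = 31  [toolbar.left = thumb.left + 6]
2. toolbar.y = 24  [toolbar.top = thumb.top + 6]
3. toolbar.h = 151  [thumb.bottom = toolbar.bottom + 6]
4. toolbar.w = 50  [footer.left = toolbar.right + 6]

toolbar = (x=31, y=24, w=50, h=151)
violated soft preferences: 17, 18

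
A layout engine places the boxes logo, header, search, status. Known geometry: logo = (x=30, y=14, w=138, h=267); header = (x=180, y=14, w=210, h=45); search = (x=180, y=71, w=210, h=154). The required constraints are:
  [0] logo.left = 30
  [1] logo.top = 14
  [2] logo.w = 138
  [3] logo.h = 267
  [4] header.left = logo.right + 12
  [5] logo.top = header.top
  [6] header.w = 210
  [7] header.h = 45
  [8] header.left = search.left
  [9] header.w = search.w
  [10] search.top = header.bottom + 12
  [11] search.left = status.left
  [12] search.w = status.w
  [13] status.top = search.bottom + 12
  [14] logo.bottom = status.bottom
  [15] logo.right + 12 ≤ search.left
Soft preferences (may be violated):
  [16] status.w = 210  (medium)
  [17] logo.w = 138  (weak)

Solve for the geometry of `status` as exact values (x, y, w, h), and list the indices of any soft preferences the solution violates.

1. status.x = 180  [search.left = status.left]
2. status.w = 210  [search.w = status.w]
3. status.y = 237  [status.top = search.bottom + 12]
4. status.h = 44  [logo.bottom = status.bottom]

status = (x=180, y=237, w=210, h=44)
violated soft preferences: none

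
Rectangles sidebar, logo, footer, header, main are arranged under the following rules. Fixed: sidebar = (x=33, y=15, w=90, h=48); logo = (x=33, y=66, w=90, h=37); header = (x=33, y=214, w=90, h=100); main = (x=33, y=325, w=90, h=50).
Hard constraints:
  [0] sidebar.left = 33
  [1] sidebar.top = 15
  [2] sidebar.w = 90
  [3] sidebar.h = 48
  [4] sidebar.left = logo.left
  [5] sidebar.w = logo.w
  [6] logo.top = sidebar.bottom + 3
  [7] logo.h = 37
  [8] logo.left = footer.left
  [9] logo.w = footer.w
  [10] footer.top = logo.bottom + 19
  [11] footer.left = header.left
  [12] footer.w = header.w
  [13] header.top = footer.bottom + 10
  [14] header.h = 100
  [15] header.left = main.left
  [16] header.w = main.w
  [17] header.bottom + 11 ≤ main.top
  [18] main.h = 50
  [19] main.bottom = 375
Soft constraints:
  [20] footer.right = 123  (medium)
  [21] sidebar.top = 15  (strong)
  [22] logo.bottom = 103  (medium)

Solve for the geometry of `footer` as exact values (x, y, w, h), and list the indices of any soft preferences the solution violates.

footer = (x=33, y=122, w=90, h=82)
violated soft preferences: none

1. footer.x = 33  [logo.left = footer.left]
2. footer.w = 90  [logo.w = footer.w]
3. footer.y = 122  [footer.top = logo.bottom + 19]
4. footer.h = 82  [header.top = footer.bottom + 10]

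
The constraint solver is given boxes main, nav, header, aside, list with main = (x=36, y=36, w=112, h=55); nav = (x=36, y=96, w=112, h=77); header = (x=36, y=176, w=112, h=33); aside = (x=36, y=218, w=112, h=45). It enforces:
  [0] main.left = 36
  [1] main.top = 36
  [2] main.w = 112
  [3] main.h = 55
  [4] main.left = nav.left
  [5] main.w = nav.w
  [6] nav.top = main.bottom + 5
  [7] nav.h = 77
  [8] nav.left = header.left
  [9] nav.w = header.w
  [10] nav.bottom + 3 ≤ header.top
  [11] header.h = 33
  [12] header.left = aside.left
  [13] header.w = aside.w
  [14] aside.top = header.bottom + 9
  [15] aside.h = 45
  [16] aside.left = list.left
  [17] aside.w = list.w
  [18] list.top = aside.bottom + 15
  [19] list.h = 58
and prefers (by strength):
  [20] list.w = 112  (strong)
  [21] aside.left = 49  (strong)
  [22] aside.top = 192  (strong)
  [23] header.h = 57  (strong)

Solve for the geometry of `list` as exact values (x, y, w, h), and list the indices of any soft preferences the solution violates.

list = (x=36, y=278, w=112, h=58)
violated soft preferences: 21, 22, 23

1. list.x = 36  [aside.left = list.left]
2. list.w = 112  [aside.w = list.w]
3. list.y = 278  [list.top = aside.bottom + 15]
4. list.h = 58  [list.h = 58]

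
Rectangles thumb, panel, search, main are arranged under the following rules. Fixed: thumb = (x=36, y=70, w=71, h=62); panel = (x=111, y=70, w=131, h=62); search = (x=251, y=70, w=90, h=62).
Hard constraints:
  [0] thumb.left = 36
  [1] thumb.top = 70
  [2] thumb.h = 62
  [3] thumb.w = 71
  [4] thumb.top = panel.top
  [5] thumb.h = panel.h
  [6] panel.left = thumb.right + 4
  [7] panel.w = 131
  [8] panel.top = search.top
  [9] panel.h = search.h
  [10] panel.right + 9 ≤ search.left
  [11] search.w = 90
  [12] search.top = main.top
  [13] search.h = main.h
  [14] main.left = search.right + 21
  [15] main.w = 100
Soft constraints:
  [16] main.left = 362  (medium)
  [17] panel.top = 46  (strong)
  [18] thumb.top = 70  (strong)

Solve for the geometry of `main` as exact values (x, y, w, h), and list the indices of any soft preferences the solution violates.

1. main.y = 70  [search.top = main.top]
2. main.h = 62  [search.h = main.h]
3. main.x = 362  [main.left = search.right + 21]
4. main.w = 100  [main.w = 100]

main = (x=362, y=70, w=100, h=62)
violated soft preferences: 17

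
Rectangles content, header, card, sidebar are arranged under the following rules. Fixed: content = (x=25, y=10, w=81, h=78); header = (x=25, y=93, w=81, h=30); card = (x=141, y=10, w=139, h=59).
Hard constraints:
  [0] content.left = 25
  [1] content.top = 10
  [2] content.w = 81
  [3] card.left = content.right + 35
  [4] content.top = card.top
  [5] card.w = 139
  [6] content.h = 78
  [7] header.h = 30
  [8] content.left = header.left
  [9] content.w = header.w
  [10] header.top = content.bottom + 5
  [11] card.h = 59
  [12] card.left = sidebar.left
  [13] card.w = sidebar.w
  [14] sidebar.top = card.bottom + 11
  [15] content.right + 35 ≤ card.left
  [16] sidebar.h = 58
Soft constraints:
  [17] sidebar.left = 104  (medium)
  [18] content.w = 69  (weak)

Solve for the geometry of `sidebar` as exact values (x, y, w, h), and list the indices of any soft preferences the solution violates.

1. sidebar.x = 141  [card.left = sidebar.left]
2. sidebar.w = 139  [card.w = sidebar.w]
3. sidebar.y = 80  [sidebar.top = card.bottom + 11]
4. sidebar.h = 58  [sidebar.h = 58]

sidebar = (x=141, y=80, w=139, h=58)
violated soft preferences: 17, 18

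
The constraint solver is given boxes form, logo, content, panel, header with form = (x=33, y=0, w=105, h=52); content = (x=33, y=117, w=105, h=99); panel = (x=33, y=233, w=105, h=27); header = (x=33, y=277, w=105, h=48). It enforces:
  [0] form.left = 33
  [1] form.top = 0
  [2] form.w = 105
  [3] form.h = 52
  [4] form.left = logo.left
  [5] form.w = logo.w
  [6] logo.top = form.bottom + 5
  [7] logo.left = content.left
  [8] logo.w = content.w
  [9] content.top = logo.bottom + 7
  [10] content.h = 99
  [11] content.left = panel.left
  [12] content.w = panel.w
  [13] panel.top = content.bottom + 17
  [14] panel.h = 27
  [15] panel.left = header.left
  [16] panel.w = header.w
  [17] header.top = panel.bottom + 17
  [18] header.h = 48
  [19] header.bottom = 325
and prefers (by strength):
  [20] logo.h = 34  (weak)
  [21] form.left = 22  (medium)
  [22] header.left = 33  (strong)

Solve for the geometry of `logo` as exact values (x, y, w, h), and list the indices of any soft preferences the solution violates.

logo = (x=33, y=57, w=105, h=53)
violated soft preferences: 20, 21

1. logo.x = 33  [form.left = logo.left]
2. logo.w = 105  [form.w = logo.w]
3. logo.y = 57  [logo.top = form.bottom + 5]
4. logo.h = 53  [content.top = logo.bottom + 7]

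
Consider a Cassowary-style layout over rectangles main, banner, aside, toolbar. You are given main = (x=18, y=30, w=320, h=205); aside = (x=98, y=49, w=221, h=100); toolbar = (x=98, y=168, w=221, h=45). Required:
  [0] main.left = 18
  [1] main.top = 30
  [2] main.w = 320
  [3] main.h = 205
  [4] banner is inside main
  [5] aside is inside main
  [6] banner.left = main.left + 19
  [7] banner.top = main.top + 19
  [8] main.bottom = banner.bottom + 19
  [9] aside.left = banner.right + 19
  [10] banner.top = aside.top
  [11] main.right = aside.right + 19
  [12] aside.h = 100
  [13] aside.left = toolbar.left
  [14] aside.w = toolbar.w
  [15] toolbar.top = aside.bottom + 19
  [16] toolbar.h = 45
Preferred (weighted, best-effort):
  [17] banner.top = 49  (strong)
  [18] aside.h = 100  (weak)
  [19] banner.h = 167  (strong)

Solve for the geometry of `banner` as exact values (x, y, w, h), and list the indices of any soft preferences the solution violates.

1. banner.x = 37  [banner.left = main.left + 19]
2. banner.y = 49  [banner.top = main.top + 19]
3. banner.h = 167  [main.bottom = banner.bottom + 19]
4. banner.w = 42  [aside.left = banner.right + 19]

banner = (x=37, y=49, w=42, h=167)
violated soft preferences: none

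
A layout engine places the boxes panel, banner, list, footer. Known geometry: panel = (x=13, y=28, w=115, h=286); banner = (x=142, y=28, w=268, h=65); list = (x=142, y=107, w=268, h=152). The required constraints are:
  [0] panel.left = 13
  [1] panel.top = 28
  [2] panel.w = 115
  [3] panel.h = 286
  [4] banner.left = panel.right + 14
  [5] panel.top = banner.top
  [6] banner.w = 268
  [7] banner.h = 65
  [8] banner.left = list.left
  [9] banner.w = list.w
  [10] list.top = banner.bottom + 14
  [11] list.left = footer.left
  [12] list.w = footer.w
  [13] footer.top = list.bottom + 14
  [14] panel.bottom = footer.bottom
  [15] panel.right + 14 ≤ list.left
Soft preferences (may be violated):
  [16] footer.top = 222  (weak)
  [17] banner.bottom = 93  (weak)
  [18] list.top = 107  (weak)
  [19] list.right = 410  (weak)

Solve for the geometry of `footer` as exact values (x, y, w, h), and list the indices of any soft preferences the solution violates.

1. footer.x = 142  [list.left = footer.left]
2. footer.w = 268  [list.w = footer.w]
3. footer.y = 273  [footer.top = list.bottom + 14]
4. footer.h = 41  [panel.bottom = footer.bottom]

footer = (x=142, y=273, w=268, h=41)
violated soft preferences: 16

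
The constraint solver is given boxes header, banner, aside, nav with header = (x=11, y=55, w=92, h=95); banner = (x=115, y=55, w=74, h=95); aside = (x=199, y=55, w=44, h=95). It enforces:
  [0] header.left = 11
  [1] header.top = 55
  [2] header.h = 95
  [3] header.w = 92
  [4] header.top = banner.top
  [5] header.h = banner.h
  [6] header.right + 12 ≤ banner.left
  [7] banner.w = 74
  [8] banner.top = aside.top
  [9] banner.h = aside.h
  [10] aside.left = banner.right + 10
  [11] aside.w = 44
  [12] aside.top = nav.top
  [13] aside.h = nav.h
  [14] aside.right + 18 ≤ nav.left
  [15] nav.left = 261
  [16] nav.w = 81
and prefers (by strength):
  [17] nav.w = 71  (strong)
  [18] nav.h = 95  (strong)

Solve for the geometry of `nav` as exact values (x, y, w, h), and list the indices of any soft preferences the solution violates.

nav = (x=261, y=55, w=81, h=95)
violated soft preferences: 17

1. nav.y = 55  [aside.top = nav.top]
2. nav.h = 95  [aside.h = nav.h]
3. nav.x = 261  [nav.left = 261]
4. nav.w = 81  [nav.w = 81]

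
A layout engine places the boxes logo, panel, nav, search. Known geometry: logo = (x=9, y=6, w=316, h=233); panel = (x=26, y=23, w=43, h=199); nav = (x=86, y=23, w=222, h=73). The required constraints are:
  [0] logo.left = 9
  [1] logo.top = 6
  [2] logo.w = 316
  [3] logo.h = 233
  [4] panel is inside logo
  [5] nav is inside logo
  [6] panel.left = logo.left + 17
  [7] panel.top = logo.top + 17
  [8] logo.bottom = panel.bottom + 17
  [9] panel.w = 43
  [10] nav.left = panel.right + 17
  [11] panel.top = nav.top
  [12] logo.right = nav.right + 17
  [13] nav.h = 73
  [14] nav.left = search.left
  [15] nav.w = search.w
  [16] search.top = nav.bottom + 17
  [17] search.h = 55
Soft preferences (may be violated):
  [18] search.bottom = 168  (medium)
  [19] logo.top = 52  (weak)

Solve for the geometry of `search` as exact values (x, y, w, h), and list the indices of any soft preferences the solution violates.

1. search.x = 86  [nav.left = search.left]
2. search.w = 222  [nav.w = search.w]
3. search.y = 113  [search.top = nav.bottom + 17]
4. search.h = 55  [search.h = 55]

search = (x=86, y=113, w=222, h=55)
violated soft preferences: 19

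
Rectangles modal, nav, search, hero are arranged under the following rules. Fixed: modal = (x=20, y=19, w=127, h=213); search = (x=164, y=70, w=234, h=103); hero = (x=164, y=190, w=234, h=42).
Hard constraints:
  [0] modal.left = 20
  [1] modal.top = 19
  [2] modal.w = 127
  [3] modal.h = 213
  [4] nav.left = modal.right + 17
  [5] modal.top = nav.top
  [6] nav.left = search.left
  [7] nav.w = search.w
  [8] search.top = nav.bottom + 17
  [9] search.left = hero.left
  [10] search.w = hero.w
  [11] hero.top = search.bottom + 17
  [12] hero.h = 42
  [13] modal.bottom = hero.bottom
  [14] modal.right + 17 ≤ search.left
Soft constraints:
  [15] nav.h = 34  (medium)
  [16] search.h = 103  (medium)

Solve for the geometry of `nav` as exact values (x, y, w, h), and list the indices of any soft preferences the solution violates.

nav = (x=164, y=19, w=234, h=34)
violated soft preferences: none

1. nav.x = 164  [nav.left = modal.right + 17]
2. nav.y = 19  [modal.top = nav.top]
3. nav.w = 234  [nav.w = search.w]
4. nav.h = 34  [search.top = nav.bottom + 17]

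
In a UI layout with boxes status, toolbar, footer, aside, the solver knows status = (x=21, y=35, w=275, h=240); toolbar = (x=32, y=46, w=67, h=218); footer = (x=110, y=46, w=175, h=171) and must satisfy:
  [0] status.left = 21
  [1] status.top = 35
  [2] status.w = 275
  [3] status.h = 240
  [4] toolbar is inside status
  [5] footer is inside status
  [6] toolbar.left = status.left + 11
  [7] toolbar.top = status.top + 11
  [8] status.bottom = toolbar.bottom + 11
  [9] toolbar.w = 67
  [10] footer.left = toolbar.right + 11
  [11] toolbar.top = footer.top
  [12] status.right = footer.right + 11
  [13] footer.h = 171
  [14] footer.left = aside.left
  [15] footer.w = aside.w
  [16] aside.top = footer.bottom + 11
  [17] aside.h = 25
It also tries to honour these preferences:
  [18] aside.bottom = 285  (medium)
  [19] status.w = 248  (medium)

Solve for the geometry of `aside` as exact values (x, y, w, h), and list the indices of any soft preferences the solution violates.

1. aside.x = 110  [footer.left = aside.left]
2. aside.w = 175  [footer.w = aside.w]
3. aside.y = 228  [aside.top = footer.bottom + 11]
4. aside.h = 25  [aside.h = 25]

aside = (x=110, y=228, w=175, h=25)
violated soft preferences: 18, 19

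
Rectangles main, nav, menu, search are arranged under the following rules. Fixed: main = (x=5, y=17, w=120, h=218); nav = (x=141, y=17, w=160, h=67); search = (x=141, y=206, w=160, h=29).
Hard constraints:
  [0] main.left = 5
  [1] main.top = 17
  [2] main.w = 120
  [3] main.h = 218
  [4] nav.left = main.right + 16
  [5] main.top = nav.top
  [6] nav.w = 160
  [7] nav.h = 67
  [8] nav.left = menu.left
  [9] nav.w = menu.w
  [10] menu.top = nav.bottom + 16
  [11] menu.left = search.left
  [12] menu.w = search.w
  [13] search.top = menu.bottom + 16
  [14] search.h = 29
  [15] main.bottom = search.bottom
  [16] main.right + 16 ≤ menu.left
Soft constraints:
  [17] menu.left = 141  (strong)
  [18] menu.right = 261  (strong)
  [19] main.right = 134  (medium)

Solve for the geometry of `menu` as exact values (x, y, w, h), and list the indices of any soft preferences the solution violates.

menu = (x=141, y=100, w=160, h=90)
violated soft preferences: 18, 19

1. menu.x = 141  [nav.left = menu.left]
2. menu.w = 160  [nav.w = menu.w]
3. menu.y = 100  [menu.top = nav.bottom + 16]
4. menu.h = 90  [search.top = menu.bottom + 16]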